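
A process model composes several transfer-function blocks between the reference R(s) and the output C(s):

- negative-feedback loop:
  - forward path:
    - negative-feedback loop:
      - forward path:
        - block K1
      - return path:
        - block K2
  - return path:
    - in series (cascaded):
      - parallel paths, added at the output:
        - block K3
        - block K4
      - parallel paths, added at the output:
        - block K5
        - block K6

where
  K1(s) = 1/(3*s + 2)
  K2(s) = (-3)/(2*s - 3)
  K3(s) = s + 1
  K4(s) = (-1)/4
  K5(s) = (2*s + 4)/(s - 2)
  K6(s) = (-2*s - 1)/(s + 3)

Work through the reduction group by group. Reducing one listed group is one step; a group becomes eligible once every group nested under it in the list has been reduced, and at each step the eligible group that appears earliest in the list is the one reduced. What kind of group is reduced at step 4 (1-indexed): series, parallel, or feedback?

Reducing step by step:

[1] close the feedback loop around K1, K2
[2] add K3, K4 (parallel)
[3] sum the parallel branches K5, K6
[4] combine (K3+K4), (K5+K6) in series
[5] close the feedback loop around [K1/(1+K1*K2)], ((K3+K4)*(K5+K6))
Step 4 collapses a series group.

Answer: series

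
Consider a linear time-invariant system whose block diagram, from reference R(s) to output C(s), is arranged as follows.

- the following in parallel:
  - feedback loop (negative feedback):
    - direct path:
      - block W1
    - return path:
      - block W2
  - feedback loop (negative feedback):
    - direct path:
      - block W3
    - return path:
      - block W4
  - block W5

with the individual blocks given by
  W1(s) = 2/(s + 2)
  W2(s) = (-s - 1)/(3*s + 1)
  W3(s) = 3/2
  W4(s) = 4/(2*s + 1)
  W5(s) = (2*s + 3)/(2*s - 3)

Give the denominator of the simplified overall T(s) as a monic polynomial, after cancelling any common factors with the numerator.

First reduce the diagram to T(s).

(1) apply the feedback formula to W1, W2, giving (6*s + 2)/(3*s^2 + 5*s)
(2) reduce the feedback loop with forward W3 and return W4, giving (6*s + 3)/(4*s + 14)
(3) combine [W1/(1+W1*W2)], [W3/(1+W3*W4)], W5 in parallel, giving (60*s^4 + 232*s^3 + 351*s^2 - 55*s - 84)/(24*s^4 + 88*s^3 - 46*s^2 - 210*s)
No further cancellation is possible in the step-3 result, so that is T(s). Its denominator becomes monic after dividing by the leading coefficient 24.

Answer: s^4 + 11*s^3/3 - 23*s^2/12 - 35*s/4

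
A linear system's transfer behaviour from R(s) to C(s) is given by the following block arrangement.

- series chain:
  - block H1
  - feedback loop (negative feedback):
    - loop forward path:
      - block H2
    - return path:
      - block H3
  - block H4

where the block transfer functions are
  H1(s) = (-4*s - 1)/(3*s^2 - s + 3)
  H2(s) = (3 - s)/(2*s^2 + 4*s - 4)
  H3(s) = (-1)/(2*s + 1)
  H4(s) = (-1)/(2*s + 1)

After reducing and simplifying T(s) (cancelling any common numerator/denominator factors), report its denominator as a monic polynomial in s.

First reduce the diagram to T(s).

Step 1. reduce the feedback loop with forward H2 and return H3 -> (-2*s^2 + 5*s + 3)/(4*s^3 + 10*s^2 - 3*s - 7)
Step 2. reduce the series chain H1, [H2/(1+H2*H3)], H4 -> (-4*s^2 + 11*s + 3)/(12*s^5 + 26*s^4 - 7*s^3 + 12*s^2 - 2*s - 21)
T(s) is the step-2 result (common factors already cancelled). Leading coefficient of the denominator: 12. Divide through by 12 for the monic polynomial.

Answer: s^5 + 13*s^4/6 - 7*s^3/12 + s^2 - s/6 - 7/4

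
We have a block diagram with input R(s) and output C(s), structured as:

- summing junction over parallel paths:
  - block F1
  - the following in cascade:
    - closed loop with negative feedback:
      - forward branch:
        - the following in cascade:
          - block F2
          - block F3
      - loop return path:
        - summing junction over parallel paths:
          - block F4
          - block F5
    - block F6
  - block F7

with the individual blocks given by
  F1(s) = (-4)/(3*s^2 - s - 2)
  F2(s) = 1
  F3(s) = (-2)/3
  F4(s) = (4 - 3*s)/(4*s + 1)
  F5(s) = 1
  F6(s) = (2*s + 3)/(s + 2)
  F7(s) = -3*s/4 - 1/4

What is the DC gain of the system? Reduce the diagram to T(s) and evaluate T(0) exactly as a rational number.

(1) multiply F2, F3 (series) -> (-2)/3
(2) add F4, F5 (parallel) -> (s + 5)/(4*s + 1)
(3) feedback reduction of (F2*F3), (F4+F5) -> (-8*s - 2)/(10*s - 7)
(4) cascade [(F2*F3)/(1+(F2*F3)*(F4+F5))], F6 -> (-16*s^2 - 28*s - 6)/(10*s^2 + 13*s - 14)
(5) parallel reduction of F1, ([(F2*F3)/(1+(F2*F3)*(F4+F5))]*F6), F7 -> (-90*s^5 - 309*s^4 - 76*s^3 + 119*s^2 - 32*s + 244)/(120*s^4 + 116*s^3 - 300*s^2 - 48*s + 112)
Evaluating the step-5 result (the overall T(s)) at s = 0 gives T(0) = 244/112 = 61/28.

Therefore the answer is 61/28.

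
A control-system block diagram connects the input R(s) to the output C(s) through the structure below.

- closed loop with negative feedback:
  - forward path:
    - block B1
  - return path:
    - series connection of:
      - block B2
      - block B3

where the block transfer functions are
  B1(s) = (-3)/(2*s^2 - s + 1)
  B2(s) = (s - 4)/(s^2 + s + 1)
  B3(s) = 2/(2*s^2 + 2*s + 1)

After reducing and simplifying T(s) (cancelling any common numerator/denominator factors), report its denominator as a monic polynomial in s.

Answer: s^6 + 3*s^5/2 + 2*s^4 + 5*s^3/4 + s^2 - s + 25/4

Working:
Step 1. combine B2, B3 in series = (2*s - 8)/(2*s^4 + 4*s^3 + 5*s^2 + 3*s + 1)
Step 2. feedback reduction of B1, (B2*B3) = (-6*s^4 - 12*s^3 - 15*s^2 - 9*s - 3)/(4*s^6 + 6*s^5 + 8*s^4 + 5*s^3 + 4*s^2 - 4*s + 25)
Step 2 gives the fully reduced T(s), with no common factor left to cancel. The denominator's leading coefficient is 4, so divide each of its coefficients by 4 to get the monic form.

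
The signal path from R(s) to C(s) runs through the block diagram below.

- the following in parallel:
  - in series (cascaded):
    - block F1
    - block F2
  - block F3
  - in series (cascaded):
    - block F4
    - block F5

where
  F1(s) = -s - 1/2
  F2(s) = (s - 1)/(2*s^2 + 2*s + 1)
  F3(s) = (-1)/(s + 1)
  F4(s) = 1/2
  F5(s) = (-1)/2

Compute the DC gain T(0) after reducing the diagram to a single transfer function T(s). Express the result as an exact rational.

(1) reduce the series chain F1, F2; result (-2*s^2 + s + 1)/(4*s^2 + 4*s + 2)
(2) multiply F4, F5 (series); result (-1)/4
(3) add (F1*F2), F3, (F4*F5) (parallel); result (-6*s^3 - 14*s^2 - 7*s - 3)/(8*s^3 + 16*s^2 + 12*s + 4)
That last expression is T(s); at s = 0 only the constant terms survive, so T(0) = -3/4.

Final answer: -3/4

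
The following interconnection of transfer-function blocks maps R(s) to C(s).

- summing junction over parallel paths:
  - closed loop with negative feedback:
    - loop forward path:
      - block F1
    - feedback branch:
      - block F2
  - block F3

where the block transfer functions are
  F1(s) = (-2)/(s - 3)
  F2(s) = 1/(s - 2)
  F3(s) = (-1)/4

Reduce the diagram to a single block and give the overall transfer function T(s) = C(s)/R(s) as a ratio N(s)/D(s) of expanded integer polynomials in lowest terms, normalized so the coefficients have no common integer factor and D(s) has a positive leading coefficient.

Step 1 - close the feedback loop around F1, F2 gives (4 - 2*s)/(s^2 - 5*s + 4)
Step 2 - parallel reduction of [F1/(1+F1*F2)], F3, which is the overall transfer function T(s) = C(s)/R(s) in lowest terms

Final answer: (-s^2 - 3*s + 12)/(4*s^2 - 20*s + 16)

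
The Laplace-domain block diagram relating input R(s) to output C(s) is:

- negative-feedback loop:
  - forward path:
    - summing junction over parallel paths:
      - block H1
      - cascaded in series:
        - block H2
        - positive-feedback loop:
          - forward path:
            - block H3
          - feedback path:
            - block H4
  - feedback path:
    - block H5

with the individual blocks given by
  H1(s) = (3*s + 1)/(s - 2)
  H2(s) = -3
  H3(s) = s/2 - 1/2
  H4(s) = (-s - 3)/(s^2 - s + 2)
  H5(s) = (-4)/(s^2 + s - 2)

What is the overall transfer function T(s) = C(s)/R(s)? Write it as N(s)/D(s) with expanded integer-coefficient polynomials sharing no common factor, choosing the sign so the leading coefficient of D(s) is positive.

Step 1 - feedback reduction of H3, H4 -> (s^3 - 2*s^2 + 3*s - 2)/(3*s^2 + 1)
Step 2 - cascade H2, [H3/(1-H3*H4)] -> (-3*s^3 + 6*s^2 - 9*s + 6)/(3*s^2 + 1)
Step 3 - reduce the parallel group H1, (H2*[H3/(1-H3*H4)]) -> (-3*s^4 + 21*s^3 - 18*s^2 + 27*s - 11)/(3*s^3 - 6*s^2 + s - 2)
Step 4 - apply the feedback formula to (H1+(H2*[H3/(1-H3*H4)])), H5 - this is the overall T(s), already in the required normalized form

Therefore the answer is (-3*s^6 + 18*s^5 + 9*s^4 - 33*s^3 + 52*s^2 - 65*s + 22)/(3*s^5 + 9*s^4 - 95*s^3 + 83*s^2 - 112*s + 48).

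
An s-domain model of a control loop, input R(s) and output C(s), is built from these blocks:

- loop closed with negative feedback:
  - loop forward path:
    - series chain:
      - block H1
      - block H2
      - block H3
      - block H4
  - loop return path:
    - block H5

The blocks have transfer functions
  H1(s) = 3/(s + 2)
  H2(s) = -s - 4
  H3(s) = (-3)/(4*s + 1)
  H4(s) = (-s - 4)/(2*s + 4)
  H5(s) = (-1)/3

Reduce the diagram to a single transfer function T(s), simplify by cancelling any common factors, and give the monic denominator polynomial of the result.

Step 1 - combine H1, H2, H3, H4 in series, giving (-9*s^2 - 72*s - 144)/(8*s^3 + 34*s^2 + 40*s + 8)
Step 2 - reduce the feedback loop with forward (H1*H2*H3*H4) and return H5, giving (-9*s^2 - 72*s - 144)/(8*s^3 + 37*s^2 + 64*s + 56)
Step 2 gives the fully reduced T(s), with no common factor left to cancel. The denominator's leading coefficient is 8, so divide each of its coefficients by 8 to get the monic form.

Therefore the answer is s^3 + 37*s^2/8 + 8*s + 7.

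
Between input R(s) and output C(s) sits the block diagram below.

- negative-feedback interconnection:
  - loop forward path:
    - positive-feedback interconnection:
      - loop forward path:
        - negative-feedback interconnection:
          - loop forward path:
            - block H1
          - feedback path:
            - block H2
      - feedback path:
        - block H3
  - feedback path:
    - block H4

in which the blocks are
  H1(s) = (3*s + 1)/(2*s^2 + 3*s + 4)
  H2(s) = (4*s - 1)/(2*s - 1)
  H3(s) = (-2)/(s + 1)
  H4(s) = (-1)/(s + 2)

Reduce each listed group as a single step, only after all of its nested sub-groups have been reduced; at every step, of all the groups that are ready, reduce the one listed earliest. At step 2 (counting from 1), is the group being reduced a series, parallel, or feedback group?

Answer: feedback

Working:
[1] close the feedback loop around H1, H2
[2] close the feedback loop around [H1/(1+H1*H2)], H3
[3] reduce the feedback loop with forward [[H1/(1+H1*H2)]/(1-[H1/(1+H1*H2)]*H3)] and return H4
At step 2 the group reduced is feedback.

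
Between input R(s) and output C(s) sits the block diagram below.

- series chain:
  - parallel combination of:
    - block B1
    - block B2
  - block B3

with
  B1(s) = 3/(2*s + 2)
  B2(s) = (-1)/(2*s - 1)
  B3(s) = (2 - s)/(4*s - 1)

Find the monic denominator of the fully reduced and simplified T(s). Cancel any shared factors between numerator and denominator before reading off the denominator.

1. reduce the parallel group B1, B2: (4*s - 5)/(4*s^2 + 2*s - 2)
2. multiply (B1+B2), B3 (series): (-4*s^2 + 13*s - 10)/(16*s^3 + 4*s^2 - 10*s + 2)
That last expression is T(s), already simplified. Scaling its denominator by 1/16 (the reciprocal of the leading coefficient) yields the monic denominator.

Final answer: s^3 + s^2/4 - 5*s/8 + 1/8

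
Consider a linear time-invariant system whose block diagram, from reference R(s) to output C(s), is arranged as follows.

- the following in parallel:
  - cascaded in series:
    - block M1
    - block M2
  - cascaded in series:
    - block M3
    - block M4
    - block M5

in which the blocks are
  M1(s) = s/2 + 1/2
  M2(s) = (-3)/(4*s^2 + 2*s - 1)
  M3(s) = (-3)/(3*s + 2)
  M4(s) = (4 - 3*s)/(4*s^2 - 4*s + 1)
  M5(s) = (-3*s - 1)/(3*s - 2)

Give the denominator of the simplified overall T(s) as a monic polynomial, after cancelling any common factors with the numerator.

[1] series reduction of M1, M2: (-3*s - 3)/(8*s^2 + 4*s - 2)
[2] combine M3, M4, M5 in series: (-27*s^2 + 27*s + 12)/(36*s^4 - 36*s^3 - 7*s^2 + 16*s - 4)
[3] add (M1*M2), (M3*M4*M5) (parallel): (-108*s^5 - 216*s^4 + 237*s^3 + 231*s^2 - 42*s - 12)/(288*s^6 - 144*s^5 - 272*s^4 + 172*s^3 + 46*s^2 - 48*s + 8)
That last expression is T(s), already simplified. Scaling its denominator by 1/288 (the reciprocal of the leading coefficient) yields the monic denominator.

Final answer: s^6 - s^5/2 - 17*s^4/18 + 43*s^3/72 + 23*s^2/144 - s/6 + 1/36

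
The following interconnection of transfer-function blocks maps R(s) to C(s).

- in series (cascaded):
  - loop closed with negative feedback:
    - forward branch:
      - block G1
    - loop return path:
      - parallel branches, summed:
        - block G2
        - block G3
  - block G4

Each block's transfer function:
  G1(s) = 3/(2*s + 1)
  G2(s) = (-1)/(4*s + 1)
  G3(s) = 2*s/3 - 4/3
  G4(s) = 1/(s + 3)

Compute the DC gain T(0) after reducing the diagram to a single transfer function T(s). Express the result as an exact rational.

(1) add G2, G3 (parallel) gives (8*s^2 - 14*s - 7)/(12*s + 3)
(2) reduce the feedback loop with forward G1 and return (G2+G3) gives (12*s + 3)/(16*s^2 - 8*s - 6)
(3) combine [G1/(1+G1*(G2+G3))], G4 in series gives (12*s + 3)/(16*s^3 + 40*s^2 - 30*s - 18)
That last expression is T(s); at s = 0 only the constant terms survive, so T(0) = 3/(-18) = -1/6.

Therefore the answer is -1/6.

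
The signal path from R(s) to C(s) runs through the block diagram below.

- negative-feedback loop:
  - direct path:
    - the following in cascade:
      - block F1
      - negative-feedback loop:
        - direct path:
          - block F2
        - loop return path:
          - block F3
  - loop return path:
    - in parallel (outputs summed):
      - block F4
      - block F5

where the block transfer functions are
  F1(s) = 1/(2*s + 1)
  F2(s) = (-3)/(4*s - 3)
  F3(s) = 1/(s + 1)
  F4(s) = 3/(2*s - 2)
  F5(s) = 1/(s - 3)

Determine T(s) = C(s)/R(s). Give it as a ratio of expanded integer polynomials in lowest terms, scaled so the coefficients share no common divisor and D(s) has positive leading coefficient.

Reducing step by step:

1. reduce the feedback loop with forward F2 and return F3 gives (-3*s - 3)/(4*s^2 + s - 6)
2. reduce the series chain F1, [F2/(1+F2*F3)] gives (-3*s - 3)/(8*s^3 + 6*s^2 - 11*s - 6)
3. parallel reduction of F4, F5 gives (5*s - 11)/(2*s^2 - 8*s + 6)
4. apply the feedback formula to (F1*[F2/(1+F2*F3)]), (F4+F5): this yields T(s), and no further normalization is needed

Answer: (-6*s^3 + 18*s^2 + 6*s - 18)/(16*s^5 - 52*s^4 - 22*s^3 + 97*s^2 - 3)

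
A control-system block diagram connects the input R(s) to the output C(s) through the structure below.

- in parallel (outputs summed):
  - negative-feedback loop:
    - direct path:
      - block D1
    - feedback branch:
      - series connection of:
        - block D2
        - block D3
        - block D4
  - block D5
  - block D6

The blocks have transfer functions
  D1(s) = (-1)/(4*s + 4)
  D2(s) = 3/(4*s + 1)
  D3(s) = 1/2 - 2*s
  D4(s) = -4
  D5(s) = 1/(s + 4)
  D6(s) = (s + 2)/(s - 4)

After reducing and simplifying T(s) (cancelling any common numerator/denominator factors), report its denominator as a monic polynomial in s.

Step 1 - multiply D2, D3, D4 (series) gives (24*s - 6)/(4*s + 1)
Step 2 - feedback reduction of D1, (D2*D3*D4) gives (-4*s - 1)/(16*s^2 - 4*s + 10)
Step 3 - parallel reduction of [D1/(1+D1*(D2*D3*D4))], D5, D6 gives (16*s^4 + 104*s^3 + 45*s^2 + 118*s + 56)/(16*s^4 - 4*s^3 - 246*s^2 + 64*s - 160)
No further cancellation is possible in the step-3 result, so that is T(s). Its denominator becomes monic after dividing by the leading coefficient 16.

Final answer: s^4 - s^3/4 - 123*s^2/8 + 4*s - 10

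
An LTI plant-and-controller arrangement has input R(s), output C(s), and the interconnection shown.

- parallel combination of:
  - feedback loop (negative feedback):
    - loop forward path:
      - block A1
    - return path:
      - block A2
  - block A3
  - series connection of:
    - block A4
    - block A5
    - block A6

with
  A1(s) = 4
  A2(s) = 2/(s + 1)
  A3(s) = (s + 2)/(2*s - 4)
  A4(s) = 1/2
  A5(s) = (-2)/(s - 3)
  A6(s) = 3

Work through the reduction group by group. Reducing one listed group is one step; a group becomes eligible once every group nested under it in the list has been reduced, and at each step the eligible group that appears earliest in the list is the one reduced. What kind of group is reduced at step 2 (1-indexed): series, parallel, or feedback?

Answer: series

Working:
1. feedback reduction of A1, A2
2. multiply A4, A5, A6 (series)
3. combine [A1/(1+A1*A2)], A3, (A4*A5*A6) in parallel
Step 2: series.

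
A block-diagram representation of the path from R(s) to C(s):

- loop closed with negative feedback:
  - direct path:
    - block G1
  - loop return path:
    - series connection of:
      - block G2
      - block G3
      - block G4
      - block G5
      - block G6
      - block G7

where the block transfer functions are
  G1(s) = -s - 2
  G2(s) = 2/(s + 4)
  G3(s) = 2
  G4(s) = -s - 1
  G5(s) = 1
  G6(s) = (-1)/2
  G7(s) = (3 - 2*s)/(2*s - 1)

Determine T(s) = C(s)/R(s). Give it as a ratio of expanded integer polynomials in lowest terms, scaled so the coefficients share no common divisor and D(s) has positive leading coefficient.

The answer is (-2*s^3 - 11*s^2 - 10*s + 8)/(4*s^3 + 8*s^2 - 3*s - 16).

Reasoning:
Step 1: cascade G2, G3, G4, G5, G6, G7 -> (-4*s^2 + 2*s + 6)/(2*s^2 + 7*s - 4)
Step 2: collapse the loop (G1 forward, (G2*G3*G4*G5*G6*G7) return): this yields T(s), and no further normalization is needed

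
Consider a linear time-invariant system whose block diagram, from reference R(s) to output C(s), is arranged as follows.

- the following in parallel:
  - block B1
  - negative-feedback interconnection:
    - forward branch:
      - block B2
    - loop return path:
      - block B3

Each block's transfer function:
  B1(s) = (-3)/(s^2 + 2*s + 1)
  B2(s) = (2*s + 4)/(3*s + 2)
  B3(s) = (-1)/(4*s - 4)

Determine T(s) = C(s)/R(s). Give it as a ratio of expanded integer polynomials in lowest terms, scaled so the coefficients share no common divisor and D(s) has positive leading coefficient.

Step 1 - reduce the feedback loop with forward B2 and return B3 gives (4*s^2 + 4*s - 8)/(6*s^2 - 3*s - 6)
Step 2 - parallel reduction of B1, [B2/(1+B2*B3)] - this is the overall T(s), already in the required normalized form

Hence the answer: (4*s^4 + 12*s^3 - 14*s^2 - 3*s + 10)/(6*s^4 + 9*s^3 - 6*s^2 - 15*s - 6)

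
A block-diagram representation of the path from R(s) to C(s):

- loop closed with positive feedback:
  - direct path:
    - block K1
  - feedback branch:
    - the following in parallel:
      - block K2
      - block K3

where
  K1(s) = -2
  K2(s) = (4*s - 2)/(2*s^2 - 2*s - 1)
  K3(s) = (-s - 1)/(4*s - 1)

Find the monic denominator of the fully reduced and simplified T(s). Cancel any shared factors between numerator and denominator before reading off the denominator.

The answer is s^3 + 11*s^2/2 - 5*s + 7/4.

Reasoning:
Step 1 - parallel reduction of K2, K3, giving (-2*s^3 + 16*s^2 - 9*s + 3)/(8*s^3 - 10*s^2 - 2*s + 1)
Step 2 - apply the feedback formula to K1, (K2+K3), giving (-16*s^3 + 20*s^2 + 4*s - 2)/(4*s^3 + 22*s^2 - 20*s + 7)
That last expression is T(s), already simplified. Scaling its denominator by 1/4 (the reciprocal of the leading coefficient) yields the monic denominator.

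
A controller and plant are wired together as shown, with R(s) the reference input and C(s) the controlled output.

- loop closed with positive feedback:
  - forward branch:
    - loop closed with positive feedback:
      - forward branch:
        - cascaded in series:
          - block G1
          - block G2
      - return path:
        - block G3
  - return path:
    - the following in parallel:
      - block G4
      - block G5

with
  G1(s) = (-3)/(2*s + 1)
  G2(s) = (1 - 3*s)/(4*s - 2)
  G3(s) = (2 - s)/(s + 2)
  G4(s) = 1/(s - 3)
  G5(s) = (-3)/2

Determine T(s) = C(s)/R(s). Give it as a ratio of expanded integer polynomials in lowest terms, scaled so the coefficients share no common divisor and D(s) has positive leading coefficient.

Answer: (18*s^3 - 24*s^2 - 102*s + 36)/(16*s^4 + 29*s^3 - 250*s^2 - 41*s + 54)

Working:
1. combine G1, G2 in series: (9*s - 3)/(8*s^2 - 2)
2. reduce the feedback loop with forward (G1*G2) and return G3: (9*s^2 + 15*s - 6)/(8*s^3 + 25*s^2 - 23*s + 2)
3. parallel reduction of G4, G5: (11 - 3*s)/(2*s - 6)
4. close the feedback loop around [(G1*G2)/(1-(G1*G2)*G3)], (G4+G5) - this is the overall T(s), already in the required normalized form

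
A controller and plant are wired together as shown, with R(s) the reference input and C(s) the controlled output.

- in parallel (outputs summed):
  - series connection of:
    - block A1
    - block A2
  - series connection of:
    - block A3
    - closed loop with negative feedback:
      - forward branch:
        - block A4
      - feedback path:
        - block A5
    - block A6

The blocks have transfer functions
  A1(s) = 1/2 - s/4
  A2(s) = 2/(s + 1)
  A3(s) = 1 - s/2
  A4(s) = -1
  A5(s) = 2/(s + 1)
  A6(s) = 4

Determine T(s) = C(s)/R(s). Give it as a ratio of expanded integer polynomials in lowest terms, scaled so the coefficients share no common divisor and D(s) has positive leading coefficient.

First reduce the diagram to T(s).

Step 1. reduce the series chain A1, A2 = (2 - s)/(2*s + 2)
Step 2. reduce the feedback loop with forward A4 and return A5 = (-s - 1)/(s - 1)
Step 3. series reduction of A3, [A4/(1+A4*A5)], A6 = (2*s^2 - 2*s - 4)/(s - 1)
Step 4. add (A1*A2), (A3*[A4/(1+A4*A5)]*A6) (parallel); the result is T(s) itself (integer coefficients, no common factor, positive leading denominator coefficient)

Answer: (4*s^3 - s^2 - 9*s - 10)/(2*s^2 - 2)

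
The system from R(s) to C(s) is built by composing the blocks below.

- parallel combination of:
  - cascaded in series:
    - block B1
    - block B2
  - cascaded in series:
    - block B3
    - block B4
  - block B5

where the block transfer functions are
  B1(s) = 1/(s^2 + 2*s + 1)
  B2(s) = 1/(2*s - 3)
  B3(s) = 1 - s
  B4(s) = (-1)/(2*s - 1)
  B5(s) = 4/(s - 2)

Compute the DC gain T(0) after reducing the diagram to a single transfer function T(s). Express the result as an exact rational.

(1) combine B1, B2 in series; result 1/(2*s^3 + s^2 - 4*s - 3)
(2) reduce the series chain B3, B4; result (s - 1)/(2*s - 1)
(3) add (B1*B2), (B3*B4), B5 (parallel); result (2*s^5 + 11*s^4 - 3*s^3 - 23*s^2 - 12*s + 8)/(4*s^5 - 8*s^4 - 9*s^3 + 16*s^2 + 7*s - 6)
The step-3 result is T(s). Setting s = 0: T(0) = 8/(-6) = -4/3.

Answer: -4/3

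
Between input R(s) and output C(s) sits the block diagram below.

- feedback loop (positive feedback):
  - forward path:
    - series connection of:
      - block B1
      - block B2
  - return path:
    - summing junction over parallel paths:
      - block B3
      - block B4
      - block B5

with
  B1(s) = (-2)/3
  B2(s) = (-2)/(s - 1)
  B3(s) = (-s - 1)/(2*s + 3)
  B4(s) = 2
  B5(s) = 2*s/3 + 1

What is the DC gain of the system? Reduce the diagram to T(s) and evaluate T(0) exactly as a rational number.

The answer is -12/41.

Reasoning:
Step 1 - reduce the series chain B1, B2; result 4/(3*s - 3)
Step 2 - add B3, B4, B5 (parallel); result (4*s^2 + 21*s + 24)/(6*s + 9)
Step 3 - feedback reduction of (B1*B2), (B3+B4+B5); result (24*s + 36)/(2*s^2 - 75*s - 123)
DC gain: substitute s = 0 into T(s) from step 3: T(0) = 36/(-123) = -12/41.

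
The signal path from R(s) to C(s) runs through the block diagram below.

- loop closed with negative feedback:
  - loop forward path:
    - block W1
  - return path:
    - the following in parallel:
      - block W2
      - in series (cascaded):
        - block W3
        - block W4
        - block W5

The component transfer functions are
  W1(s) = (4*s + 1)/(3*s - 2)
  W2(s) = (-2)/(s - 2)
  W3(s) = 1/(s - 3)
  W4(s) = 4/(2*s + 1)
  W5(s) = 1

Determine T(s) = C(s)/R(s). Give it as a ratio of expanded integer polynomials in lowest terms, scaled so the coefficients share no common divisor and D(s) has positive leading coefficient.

First reduce the diagram to T(s).

Step 1 - combine W3, W4, W5 in series, giving 4/(2*s^2 - 5*s - 3)
Step 2 - reduce the parallel group W2, (W3*W4*W5), giving (-4*s^2 + 14*s - 2)/(2*s^3 - 9*s^2 + 7*s + 6)
Step 3 - collapse the loop (W1 forward, (W2+(W3*W4*W5)) return) - this is the overall T(s), already in the required normalized form

Answer: (8*s^4 - 34*s^3 + 19*s^2 + 31*s + 6)/(6*s^4 - 47*s^3 + 91*s^2 + 10*s - 14)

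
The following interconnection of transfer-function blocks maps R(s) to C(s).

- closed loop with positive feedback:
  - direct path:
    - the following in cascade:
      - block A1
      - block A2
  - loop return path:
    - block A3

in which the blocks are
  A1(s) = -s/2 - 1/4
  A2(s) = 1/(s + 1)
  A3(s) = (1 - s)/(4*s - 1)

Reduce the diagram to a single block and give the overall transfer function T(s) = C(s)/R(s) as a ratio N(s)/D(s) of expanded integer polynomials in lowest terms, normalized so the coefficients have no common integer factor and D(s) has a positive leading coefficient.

First reduce the diagram to T(s).

(1) cascade A1, A2; result (-2*s - 1)/(4*s + 4)
(2) feedback reduction of (A1*A2), A3; the result is T(s) itself (integer coefficients, no common factor, positive leading denominator coefficient)

Answer: (-8*s^2 - 2*s + 1)/(14*s^2 + 13*s - 3)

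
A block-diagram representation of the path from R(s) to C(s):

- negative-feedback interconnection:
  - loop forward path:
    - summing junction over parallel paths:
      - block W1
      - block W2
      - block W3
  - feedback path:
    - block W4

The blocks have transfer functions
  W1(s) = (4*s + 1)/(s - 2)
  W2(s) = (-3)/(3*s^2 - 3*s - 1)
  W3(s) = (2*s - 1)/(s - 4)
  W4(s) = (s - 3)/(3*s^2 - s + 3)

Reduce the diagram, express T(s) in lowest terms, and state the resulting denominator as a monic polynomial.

[1] add W1, W2, W3 (parallel) = (18*s^4 - 78*s^3 + 45*s^2 + 44*s - 22)/(3*s^4 - 21*s^3 + 41*s^2 - 18*s - 8)
[2] feedback reduction of (W1+W2+W3), W4 = (54*s^6 - 252*s^5 + 267*s^4 - 147*s^3 + 25*s^2 + 154*s - 66)/(9*s^6 - 48*s^5 + 21*s^4 + 121*s^3 + 26*s^2 - 200*s + 42)
Step 2 gives the fully reduced T(s), with no common factor left to cancel. The denominator's leading coefficient is 9, so divide each of its coefficients by 9 to get the monic form.

Therefore the answer is s^6 - 16*s^5/3 + 7*s^4/3 + 121*s^3/9 + 26*s^2/9 - 200*s/9 + 14/3.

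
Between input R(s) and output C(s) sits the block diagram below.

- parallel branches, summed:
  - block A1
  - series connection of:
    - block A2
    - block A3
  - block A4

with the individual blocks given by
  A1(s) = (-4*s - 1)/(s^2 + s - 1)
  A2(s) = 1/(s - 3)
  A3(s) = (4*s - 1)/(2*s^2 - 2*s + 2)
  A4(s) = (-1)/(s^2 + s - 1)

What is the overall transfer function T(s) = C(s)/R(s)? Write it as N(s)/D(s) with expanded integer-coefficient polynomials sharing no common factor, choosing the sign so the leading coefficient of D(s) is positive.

Answer: (-8*s^4 + 32*s^3 - 13*s^2 + 3*s + 13)/(2*s^5 - 6*s^4 - 2*s^3 + 10*s^2 - 14*s + 6)

Working:
Step 1: cascade A2, A3, giving (4*s - 1)/(2*s^3 - 8*s^2 + 8*s - 6)
Step 2: combine A1, (A2*A3), A4 in parallel: this yields T(s), and no further normalization is needed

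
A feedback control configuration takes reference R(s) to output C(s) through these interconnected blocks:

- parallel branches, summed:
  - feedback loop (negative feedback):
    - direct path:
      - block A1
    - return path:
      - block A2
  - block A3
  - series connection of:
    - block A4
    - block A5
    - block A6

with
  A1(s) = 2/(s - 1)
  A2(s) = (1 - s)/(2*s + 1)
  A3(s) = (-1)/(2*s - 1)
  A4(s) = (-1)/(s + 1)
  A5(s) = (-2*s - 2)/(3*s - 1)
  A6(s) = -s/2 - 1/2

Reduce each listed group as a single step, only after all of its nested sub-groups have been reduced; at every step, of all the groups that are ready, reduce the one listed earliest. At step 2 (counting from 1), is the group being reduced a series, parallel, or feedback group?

[1] feedback reduction of A1, A2
[2] cascade A4, A5, A6
[3] reduce the parallel group [A1/(1+A1*A2)], A3, (A4*A5*A6)
Step 2: series.

Final answer: series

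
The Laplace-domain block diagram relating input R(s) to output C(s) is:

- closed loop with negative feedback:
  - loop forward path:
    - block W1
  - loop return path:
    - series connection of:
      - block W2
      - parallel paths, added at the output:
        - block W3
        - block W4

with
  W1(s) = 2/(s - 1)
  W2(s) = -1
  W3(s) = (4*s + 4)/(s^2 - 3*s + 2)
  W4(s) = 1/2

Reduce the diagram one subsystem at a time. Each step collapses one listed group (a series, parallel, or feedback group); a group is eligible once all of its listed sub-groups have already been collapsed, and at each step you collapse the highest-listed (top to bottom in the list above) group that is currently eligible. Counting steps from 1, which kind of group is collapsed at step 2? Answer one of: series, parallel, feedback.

The answer is series.

Reasoning:
1. add W3, W4 (parallel)
2. cascade W2, (W3+W4)
3. close the feedback loop around W1, (W2*(W3+W4))
At step 2 the group reduced is series.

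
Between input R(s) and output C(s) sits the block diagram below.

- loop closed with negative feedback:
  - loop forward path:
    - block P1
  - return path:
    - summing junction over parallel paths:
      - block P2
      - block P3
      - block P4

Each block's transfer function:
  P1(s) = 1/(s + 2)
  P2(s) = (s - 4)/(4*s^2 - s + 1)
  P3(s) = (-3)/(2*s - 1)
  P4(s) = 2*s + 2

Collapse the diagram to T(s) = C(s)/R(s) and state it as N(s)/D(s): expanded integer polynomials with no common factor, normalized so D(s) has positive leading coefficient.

Step 1. reduce the parallel group P2, P3, P4 -> (16*s^4 + 4*s^3 - 16*s^2 - 2*s - 1)/(8*s^3 - 6*s^2 + 3*s - 1)
Step 2. reduce the feedback loop with forward P1 and return (P2+P3+P4): this yields T(s), and no further normalization is needed

Therefore the answer is (8*s^3 - 6*s^2 + 3*s - 1)/(24*s^4 + 14*s^3 - 25*s^2 + 3*s - 3).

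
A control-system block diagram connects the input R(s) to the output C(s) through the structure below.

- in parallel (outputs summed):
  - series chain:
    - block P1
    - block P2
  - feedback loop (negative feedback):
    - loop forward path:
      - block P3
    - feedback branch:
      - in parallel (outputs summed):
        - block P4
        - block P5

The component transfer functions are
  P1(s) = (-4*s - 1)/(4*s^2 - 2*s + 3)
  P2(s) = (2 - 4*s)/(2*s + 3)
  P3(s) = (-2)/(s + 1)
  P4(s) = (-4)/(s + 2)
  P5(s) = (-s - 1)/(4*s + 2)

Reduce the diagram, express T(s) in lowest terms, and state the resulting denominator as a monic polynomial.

(1) multiply P1, P2 (series), giving (16*s^2 - 4*s - 2)/(8*s^3 + 8*s^2 + 9)
(2) add P4, P5 (parallel), giving (-s^2 - 19*s - 10)/(4*s^2 + 10*s + 4)
(3) reduce the feedback loop with forward P3 and return (P4+P5), giving (-2*s^2 - 5*s - 2)/(s^3 + 4*s^2 + 13*s + 6)
(4) add (P1*P2), [P3/(1+P3*(P4+P5))] (parallel), giving (4*s^4 + 134*s^3 + 2*s^2 - 95*s - 30)/(8*s^6 + 40*s^5 + 136*s^4 + 161*s^3 + 84*s^2 + 117*s + 54)
No further cancellation is possible in the step-4 result, so that is T(s). Its denominator becomes monic after dividing by the leading coefficient 8.

Therefore the answer is s^6 + 5*s^5 + 17*s^4 + 161*s^3/8 + 21*s^2/2 + 117*s/8 + 27/4.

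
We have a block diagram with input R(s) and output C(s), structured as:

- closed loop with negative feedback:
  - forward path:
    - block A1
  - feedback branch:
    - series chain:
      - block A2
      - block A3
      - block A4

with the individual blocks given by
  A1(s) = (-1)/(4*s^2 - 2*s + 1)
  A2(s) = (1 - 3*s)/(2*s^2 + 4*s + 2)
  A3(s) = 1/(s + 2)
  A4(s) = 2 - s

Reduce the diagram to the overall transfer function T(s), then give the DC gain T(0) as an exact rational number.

Answer: -2

Working:
1. reduce the series chain A2, A3, A4; result (3*s^2 - 7*s + 2)/(2*s^3 + 8*s^2 + 10*s + 4)
2. feedback reduction of A1, (A2*A3*A4); result (-2*s^3 - 8*s^2 - 10*s - 4)/(8*s^5 + 28*s^4 + 26*s^3 + s^2 + 9*s + 2)
Evaluating the step-2 result (the overall T(s)) at s = 0 gives T(0) = -4/2 = -2.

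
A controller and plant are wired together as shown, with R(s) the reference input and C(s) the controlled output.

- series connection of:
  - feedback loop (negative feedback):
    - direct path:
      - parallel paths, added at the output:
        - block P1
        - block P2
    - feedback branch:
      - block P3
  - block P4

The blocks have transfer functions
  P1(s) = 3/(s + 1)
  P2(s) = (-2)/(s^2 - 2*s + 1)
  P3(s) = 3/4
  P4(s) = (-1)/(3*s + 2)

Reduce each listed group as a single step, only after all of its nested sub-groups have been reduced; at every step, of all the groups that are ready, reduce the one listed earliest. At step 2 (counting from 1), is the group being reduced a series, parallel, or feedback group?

Step 1 - sum the parallel branches P1, P2
Step 2 - feedback reduction of (P1+P2), P3
Step 3 - cascade [(P1+P2)/(1+(P1+P2)*P3)], P4
Step 2: feedback.

Answer: feedback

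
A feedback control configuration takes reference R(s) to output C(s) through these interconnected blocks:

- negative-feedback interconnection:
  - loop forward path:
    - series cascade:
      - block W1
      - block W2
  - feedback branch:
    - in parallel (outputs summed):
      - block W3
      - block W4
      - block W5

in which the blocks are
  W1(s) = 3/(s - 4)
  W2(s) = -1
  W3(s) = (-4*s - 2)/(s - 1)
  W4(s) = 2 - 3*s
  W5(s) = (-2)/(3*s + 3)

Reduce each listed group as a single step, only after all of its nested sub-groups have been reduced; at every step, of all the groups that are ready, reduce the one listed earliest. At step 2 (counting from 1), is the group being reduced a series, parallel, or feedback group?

Step 1: reduce the series chain W1, W2
Step 2: sum the parallel branches W3, W4, W5
Step 3: collapse the loop ((W1*W2) forward, (W3+W4+W5) return)
At step 2 the group reduced is parallel.

Therefore the answer is parallel.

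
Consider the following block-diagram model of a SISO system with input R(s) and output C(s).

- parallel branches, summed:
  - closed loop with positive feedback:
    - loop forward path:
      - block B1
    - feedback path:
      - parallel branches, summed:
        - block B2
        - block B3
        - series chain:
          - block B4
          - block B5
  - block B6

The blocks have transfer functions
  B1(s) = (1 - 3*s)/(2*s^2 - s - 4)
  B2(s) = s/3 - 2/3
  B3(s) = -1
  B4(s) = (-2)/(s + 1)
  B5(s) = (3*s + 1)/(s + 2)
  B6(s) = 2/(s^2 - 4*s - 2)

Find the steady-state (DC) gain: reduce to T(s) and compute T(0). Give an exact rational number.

First reduce the diagram to T(s).

(1) reduce the series chain B4, B5; result (-6*s - 2)/(s^2 + 3*s + 2)
(2) parallel reduction of B2, B3, (B4*B5); result (s^3 - 2*s^2 - 31*s - 16)/(3*s^2 + 9*s + 6)
(3) feedback reduction of B1, (B2+B3+(B4*B5)); result (-9*s^3 - 24*s^2 - 9*s + 6)/(9*s^4 + 8*s^3 - 100*s^2 - 59*s - 8)
(4) reduce the parallel group [B1/(1-B1*(B2+B3+(B4*B5)))], B6; result (-9*s^5 + 30*s^4 + 121*s^3 - 110*s^2 - 124*s - 28)/(9*s^6 - 28*s^5 - 150*s^4 + 325*s^3 + 428*s^2 + 150*s + 16)
Step 4 gives the overall T(s). Then T(0) = -28/16 = -7/4.

Answer: -7/4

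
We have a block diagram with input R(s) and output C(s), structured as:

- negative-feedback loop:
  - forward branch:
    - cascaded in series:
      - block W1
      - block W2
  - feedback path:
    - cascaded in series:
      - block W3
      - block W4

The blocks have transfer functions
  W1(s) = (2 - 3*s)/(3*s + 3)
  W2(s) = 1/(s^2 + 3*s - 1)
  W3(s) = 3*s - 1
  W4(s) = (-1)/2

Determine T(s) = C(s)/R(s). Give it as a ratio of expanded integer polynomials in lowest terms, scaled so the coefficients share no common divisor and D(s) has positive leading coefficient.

Step 1. series reduction of W1, W2 = (2 - 3*s)/(3*s^3 + 12*s^2 + 6*s - 3)
Step 2. combine W3, W4 in series = 1/2 - 3*s/2
Step 3. collapse the loop ((W1*W2) forward, (W3*W4) return): this yields T(s), and no further normalization is needed

Hence the answer: (4 - 6*s)/(6*s^3 + 33*s^2 + 3*s - 4)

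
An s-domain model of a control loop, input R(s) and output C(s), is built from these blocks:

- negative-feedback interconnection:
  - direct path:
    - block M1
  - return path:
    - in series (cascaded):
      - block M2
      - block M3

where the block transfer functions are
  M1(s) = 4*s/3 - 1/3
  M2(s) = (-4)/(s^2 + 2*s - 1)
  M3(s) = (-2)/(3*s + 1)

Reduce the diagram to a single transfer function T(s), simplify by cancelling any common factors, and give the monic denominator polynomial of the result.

Step 1: reduce the series chain M2, M3, giving 8/(3*s^3 + 7*s^2 - s - 1)
Step 2: reduce the feedback loop with forward M1 and return (M2*M3), giving (12*s^4 + 25*s^3 - 11*s^2 - 3*s + 1)/(9*s^3 + 21*s^2 + 29*s - 11)
That last expression is T(s), already simplified. Scaling its denominator by 1/9 (the reciprocal of the leading coefficient) yields the monic denominator.

Therefore the answer is s^3 + 7*s^2/3 + 29*s/9 - 11/9.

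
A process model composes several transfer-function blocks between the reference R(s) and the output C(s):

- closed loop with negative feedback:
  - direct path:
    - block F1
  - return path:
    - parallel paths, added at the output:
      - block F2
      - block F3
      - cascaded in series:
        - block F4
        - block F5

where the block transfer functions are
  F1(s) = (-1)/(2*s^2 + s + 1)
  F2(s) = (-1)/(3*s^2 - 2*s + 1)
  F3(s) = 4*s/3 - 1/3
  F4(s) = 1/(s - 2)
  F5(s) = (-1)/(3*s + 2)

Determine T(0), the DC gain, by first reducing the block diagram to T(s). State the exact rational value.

First reduce the diagram to T(s).

[1] multiply F4, F5 (series): (-1)/(3*s^2 - 4*s - 4)
[2] sum the parallel branches F2, F3, (F4*F5): (36*s^5 - 81*s^4 + 14*s^3 - s^2 - 2*s + 13)/(27*s^4 - 54*s^3 - 3*s^2 + 12*s - 12)
[3] apply the feedback formula to F1, (F2+F3+(F4*F5)): (-27*s^4 + 54*s^3 + 3*s^2 - 12*s + 12)/(54*s^6 - 117*s^5 + 48*s^4 - 47*s^3 - 14*s^2 + 2*s - 25)
The step-3 result is T(s). Setting s = 0: T(0) = 12/(-25) = -12/25.

Answer: -12/25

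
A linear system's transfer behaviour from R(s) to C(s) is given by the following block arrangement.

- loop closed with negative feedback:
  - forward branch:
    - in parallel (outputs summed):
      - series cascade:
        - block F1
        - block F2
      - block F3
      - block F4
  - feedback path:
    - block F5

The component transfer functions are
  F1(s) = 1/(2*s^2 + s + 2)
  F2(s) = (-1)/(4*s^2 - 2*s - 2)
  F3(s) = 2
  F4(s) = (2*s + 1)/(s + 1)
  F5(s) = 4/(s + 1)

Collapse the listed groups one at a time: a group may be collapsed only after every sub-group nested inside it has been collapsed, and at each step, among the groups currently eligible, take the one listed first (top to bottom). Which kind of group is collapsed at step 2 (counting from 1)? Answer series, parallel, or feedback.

Step 1: multiply F1, F2 (series)
Step 2: reduce the parallel group (F1*F2), F3, F4
Step 3: feedback reduction of ((F1*F2)+F3+F4), F5
So the answer for step 2 is parallel.

Final answer: parallel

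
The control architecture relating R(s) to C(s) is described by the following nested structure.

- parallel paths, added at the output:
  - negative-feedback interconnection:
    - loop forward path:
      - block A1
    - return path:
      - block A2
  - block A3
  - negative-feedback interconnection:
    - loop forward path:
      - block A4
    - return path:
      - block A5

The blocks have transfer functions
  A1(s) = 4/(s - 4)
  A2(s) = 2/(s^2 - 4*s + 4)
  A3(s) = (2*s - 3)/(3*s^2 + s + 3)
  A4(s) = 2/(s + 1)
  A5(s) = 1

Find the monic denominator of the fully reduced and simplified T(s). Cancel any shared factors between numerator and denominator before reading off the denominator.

Step 1 - collapse the loop (A1 forward, A2 return): (4*s^2 - 16*s + 16)/(s^3 - 8*s^2 + 20*s - 8)
Step 2 - reduce the feedback loop with forward A4 and return A5: 2/(s + 3)
Step 3 - reduce the parallel group [A1/(1+A1*A2)], A3, [A4/(1+A4*A5)]: (20*s^5 - 67*s^4 + 29*s^3 + 160*s^2 - 148*s + 168)/(3*s^6 - 14*s^5 - 14*s^4 + 137*s^3 - 32*s^2 + 132*s - 72)
No further cancellation is possible in the step-3 result, so that is T(s). Its denominator becomes monic after dividing by the leading coefficient 3.

Hence the answer: s^6 - 14*s^5/3 - 14*s^4/3 + 137*s^3/3 - 32*s^2/3 + 44*s - 24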